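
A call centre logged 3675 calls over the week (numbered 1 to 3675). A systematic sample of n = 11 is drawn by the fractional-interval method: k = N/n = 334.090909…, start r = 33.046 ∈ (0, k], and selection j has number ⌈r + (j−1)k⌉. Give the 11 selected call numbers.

34, 368, 702, 1036, 1370, 1704, 2038, 2372, 2706, 3040, 3374

j=1: r + 0k = 33.046 → ⌈·⌉ = 34
j=2: r + 1k = 367.136909… → ⌈·⌉ = 368
j=3: r + 2k = 701.227818… → ⌈·⌉ = 702
j=4: r + 3k = 1035.318727… → ⌈·⌉ = 1036
j=5: r + 4k = 1369.409636… → ⌈·⌉ = 1370
j=6: r + 5k = 1703.500545… → ⌈·⌉ = 1704
j=7: r + 6k = 2037.591454… → ⌈·⌉ = 2038
j=8: r + 7k = 2371.682363… → ⌈·⌉ = 2372
j=9: r + 8k = 2705.773272… → ⌈·⌉ = 2706
j=10: r + 9k = 3039.864181… → ⌈·⌉ = 3040
j=11: r + 10k = 3373.955090… → ⌈·⌉ = 3374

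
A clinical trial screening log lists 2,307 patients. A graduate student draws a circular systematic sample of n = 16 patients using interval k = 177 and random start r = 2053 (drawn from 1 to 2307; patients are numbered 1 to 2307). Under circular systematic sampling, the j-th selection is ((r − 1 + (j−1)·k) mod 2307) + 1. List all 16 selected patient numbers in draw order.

2053, 2230, 100, 277, 454, 631, 808, 985, 1162, 1339, 1516, 1693, 1870, 2047, 2224, 94

Selection 1: 2053
Selection 2: 2053 + 177 = 2230
Selection 3: 2230 + 177 = 2407 → 2407 − 2307 = 100
Selection 4: 100 + 177 = 277
Selection 5: 277 + 177 = 454
Selection 6: 454 + 177 = 631
Selection 7: 631 + 177 = 808
Selection 8: 808 + 177 = 985
Selection 9: 985 + 177 = 1162
Selection 10: 1162 + 177 = 1339
Selection 11: 1339 + 177 = 1516
Selection 12: 1516 + 177 = 1693
Selection 13: 1693 + 177 = 1870
Selection 14: 1870 + 177 = 2047
Selection 15: 2047 + 177 = 2224
Selection 16: 2224 + 177 = 2401 → 2401 − 2307 = 94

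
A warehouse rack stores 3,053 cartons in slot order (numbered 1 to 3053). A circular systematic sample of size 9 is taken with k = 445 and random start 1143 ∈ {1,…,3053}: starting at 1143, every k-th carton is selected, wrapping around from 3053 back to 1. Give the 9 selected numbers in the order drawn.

1143, 1588, 2033, 2478, 2923, 315, 760, 1205, 1650

Selection 1: 1143
Selection 2: 1143 + 445 = 1588
Selection 3: 1588 + 445 = 2033
Selection 4: 2033 + 445 = 2478
Selection 5: 2478 + 445 = 2923
Selection 6: 2923 + 445 = 3368 → 3368 − 3053 = 315
Selection 7: 315 + 445 = 760
Selection 8: 760 + 445 = 1205
Selection 9: 1205 + 445 = 1650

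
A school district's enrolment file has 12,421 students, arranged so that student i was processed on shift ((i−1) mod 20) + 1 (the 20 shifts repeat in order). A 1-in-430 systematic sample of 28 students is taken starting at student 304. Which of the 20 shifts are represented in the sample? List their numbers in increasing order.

4, 14

Consecutive selections differ by k = 430, so their shift numbers differ by 430 mod 20 = 10.
gcd(430, 20) = 10, so the sample visits 20/10 = 2 distinct residues mod 20.
Start 304 is shift 4; the shifts hit are 4, 14.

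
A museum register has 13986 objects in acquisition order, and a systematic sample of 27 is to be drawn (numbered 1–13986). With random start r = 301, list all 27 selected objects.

k = N/n = 13986/27 = 518
object 1: 301
object 2: 301 + 518 = 819
object 3: 819 + 518 = 1337
object 4: 1337 + 518 = 1855
object 5: 1855 + 518 = 2373
object 6: 2373 + 518 = 2891
object 7: 2891 + 518 = 3409
object 8: 3409 + 518 = 3927
object 9: 3927 + 518 = 4445
object 10: 4445 + 518 = 4963
object 11: 4963 + 518 = 5481
object 12: 5481 + 518 = 5999
object 13: 5999 + 518 = 6517
object 14: 6517 + 518 = 7035
object 15: 7035 + 518 = 7553
object 16: 7553 + 518 = 8071
object 17: 8071 + 518 = 8589
object 18: 8589 + 518 = 9107
object 19: 9107 + 518 = 9625
object 20: 9625 + 518 = 10143
object 21: 10143 + 518 = 10661
object 22: 10661 + 518 = 11179
object 23: 11179 + 518 = 11697
object 24: 11697 + 518 = 12215
object 25: 12215 + 518 = 12733
object 26: 12733 + 518 = 13251
object 27: 13251 + 518 = 13769

301, 819, 1337, 1855, 2373, 2891, 3409, 3927, 4445, 4963, 5481, 5999, 6517, 7035, 7553, 8071, 8589, 9107, 9625, 10143, 10661, 11179, 11697, 12215, 12733, 13251, 13769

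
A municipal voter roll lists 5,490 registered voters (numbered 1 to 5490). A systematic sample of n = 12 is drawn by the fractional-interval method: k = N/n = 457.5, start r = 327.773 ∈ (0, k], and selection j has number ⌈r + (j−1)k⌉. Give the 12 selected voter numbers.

j=1: r + 0k = 327.773 → ⌈·⌉ = 328
j=2: r + 1k = 785.273 → ⌈·⌉ = 786
j=3: r + 2k = 1242.773 → ⌈·⌉ = 1243
j=4: r + 3k = 1700.273 → ⌈·⌉ = 1701
j=5: r + 4k = 2157.773 → ⌈·⌉ = 2158
j=6: r + 5k = 2615.273 → ⌈·⌉ = 2616
j=7: r + 6k = 3072.773 → ⌈·⌉ = 3073
j=8: r + 7k = 3530.273 → ⌈·⌉ = 3531
j=9: r + 8k = 3987.773 → ⌈·⌉ = 3988
j=10: r + 9k = 4445.273 → ⌈·⌉ = 4446
j=11: r + 10k = 4902.773 → ⌈·⌉ = 4903
j=12: r + 11k = 5360.273 → ⌈·⌉ = 5361

328, 786, 1243, 1701, 2158, 2616, 3073, 3531, 3988, 4446, 4903, 5361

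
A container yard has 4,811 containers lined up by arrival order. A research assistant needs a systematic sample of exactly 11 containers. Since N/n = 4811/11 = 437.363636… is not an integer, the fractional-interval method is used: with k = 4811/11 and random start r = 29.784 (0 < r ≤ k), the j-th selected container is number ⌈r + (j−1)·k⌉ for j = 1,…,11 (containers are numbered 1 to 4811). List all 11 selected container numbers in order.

30, 468, 905, 1342, 1780, 2217, 2654, 3092, 3529, 3967, 4404

j=1: r + 0k = 29.784 → ⌈·⌉ = 30
j=2: r + 1k = 467.147636… → ⌈·⌉ = 468
j=3: r + 2k = 904.511272… → ⌈·⌉ = 905
j=4: r + 3k = 1341.874909… → ⌈·⌉ = 1342
j=5: r + 4k = 1779.238545… → ⌈·⌉ = 1780
j=6: r + 5k = 2216.602181… → ⌈·⌉ = 2217
j=7: r + 6k = 2653.965818… → ⌈·⌉ = 2654
j=8: r + 7k = 3091.329454… → ⌈·⌉ = 3092
j=9: r + 8k = 3528.693090… → ⌈·⌉ = 3529
j=10: r + 9k = 3966.056727… → ⌈·⌉ = 3967
j=11: r + 10k = 4403.420363… → ⌈·⌉ = 4404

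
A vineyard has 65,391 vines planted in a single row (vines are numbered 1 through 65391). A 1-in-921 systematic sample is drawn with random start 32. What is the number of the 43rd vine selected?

38714

k = 921
43rd selection = r + (43−1)·k = 32 + 42×921 = 32 + 38682 = 38714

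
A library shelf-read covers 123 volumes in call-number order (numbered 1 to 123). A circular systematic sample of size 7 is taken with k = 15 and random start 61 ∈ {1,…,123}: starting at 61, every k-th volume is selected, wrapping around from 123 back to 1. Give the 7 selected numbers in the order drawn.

61, 76, 91, 106, 121, 13, 28

Selection 1: 61
Selection 2: 61 + 15 = 76
Selection 3: 76 + 15 = 91
Selection 4: 91 + 15 = 106
Selection 5: 106 + 15 = 121
Selection 6: 121 + 15 = 136 → 136 − 123 = 13
Selection 7: 13 + 15 = 28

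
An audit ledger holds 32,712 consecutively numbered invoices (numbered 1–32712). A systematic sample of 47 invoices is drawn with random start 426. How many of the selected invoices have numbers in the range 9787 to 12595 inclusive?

k = 32712/47 = 696
First selection ≥ 9787: 426 + ⌈(9787−426)/696⌉·696 = 426 + 14×696 = 10170
Last selection ≤ 12595: 426 + ⌊(12595−426)/696⌋·696 = 426 + 17×696 = 12258
Count = 17 − 14 + 1 = 4

4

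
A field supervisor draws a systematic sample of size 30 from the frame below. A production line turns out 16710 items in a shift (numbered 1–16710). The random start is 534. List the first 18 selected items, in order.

534, 1091, 1648, 2205, 2762, 3319, 3876, 4433, 4990, 5547, 6104, 6661, 7218, 7775, 8332, 8889, 9446, 10003

k = N/n = 16710/30 = 557
item 1: 534
item 2: 534 + 557 = 1091
item 3: 1091 + 557 = 1648
item 4: 1648 + 557 = 2205
item 5: 2205 + 557 = 2762
item 6: 2762 + 557 = 3319
item 7: 3319 + 557 = 3876
item 8: 3876 + 557 = 4433
item 9: 4433 + 557 = 4990
item 10: 4990 + 557 = 5547
item 11: 5547 + 557 = 6104
item 12: 6104 + 557 = 6661
item 13: 6661 + 557 = 7218
item 14: 7218 + 557 = 7775
item 15: 7775 + 557 = 8332
item 16: 8332 + 557 = 8889
item 17: 8889 + 557 = 9446
item 18: 9446 + 557 = 10003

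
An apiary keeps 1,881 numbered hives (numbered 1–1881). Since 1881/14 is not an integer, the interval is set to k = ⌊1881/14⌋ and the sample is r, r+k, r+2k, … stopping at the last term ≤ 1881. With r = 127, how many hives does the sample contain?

k = ⌊1881/14⌋ = 134
Achieved size = ⌊(1881 − 127)/134⌋ + 1 = ⌊1754/134⌋ + 1 = 13 + 1 = 14
(last selection: 127 + 13×134 = 1869 ≤ 1881; next would be 2003 > 1881)

14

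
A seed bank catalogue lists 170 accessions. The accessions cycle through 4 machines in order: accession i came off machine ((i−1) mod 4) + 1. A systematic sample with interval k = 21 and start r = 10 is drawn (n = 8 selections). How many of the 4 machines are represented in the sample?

Consecutive selections differ by k = 21, so their machine numbers differ by 21 mod 4 = 1.
gcd(21, 4) = 1, so the sample visits 4/1 = 4 distinct residues mod 4.
Start 10 is machine 2; the machines hit are 1, 2, 3, 4.

4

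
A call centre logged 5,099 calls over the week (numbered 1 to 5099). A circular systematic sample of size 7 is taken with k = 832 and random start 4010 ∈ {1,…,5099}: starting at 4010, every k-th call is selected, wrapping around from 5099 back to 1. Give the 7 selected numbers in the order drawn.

4010, 4842, 575, 1407, 2239, 3071, 3903

Selection 1: 4010
Selection 2: 4010 + 832 = 4842
Selection 3: 4842 + 832 = 5674 → 5674 − 5099 = 575
Selection 4: 575 + 832 = 1407
Selection 5: 1407 + 832 = 2239
Selection 6: 2239 + 832 = 3071
Selection 7: 3071 + 832 = 3903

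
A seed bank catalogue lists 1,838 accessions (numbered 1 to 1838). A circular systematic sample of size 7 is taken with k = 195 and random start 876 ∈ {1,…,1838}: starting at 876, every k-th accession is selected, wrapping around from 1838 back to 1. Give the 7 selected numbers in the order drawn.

Selection 1: 876
Selection 2: 876 + 195 = 1071
Selection 3: 1071 + 195 = 1266
Selection 4: 1266 + 195 = 1461
Selection 5: 1461 + 195 = 1656
Selection 6: 1656 + 195 = 1851 → 1851 − 1838 = 13
Selection 7: 13 + 195 = 208

876, 1071, 1266, 1461, 1656, 13, 208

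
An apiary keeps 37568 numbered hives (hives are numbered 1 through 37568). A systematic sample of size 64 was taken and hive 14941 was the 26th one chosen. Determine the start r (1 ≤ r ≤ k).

266

k = 37568/64 = 587
r = 14941 − (26−1)×587 = 14941 − 14675 = 266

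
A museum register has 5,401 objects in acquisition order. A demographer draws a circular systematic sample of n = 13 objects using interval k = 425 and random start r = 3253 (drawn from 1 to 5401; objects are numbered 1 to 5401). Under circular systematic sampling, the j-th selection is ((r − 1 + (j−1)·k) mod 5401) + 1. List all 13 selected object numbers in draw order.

Selection 1: 3253
Selection 2: 3253 + 425 = 3678
Selection 3: 3678 + 425 = 4103
Selection 4: 4103 + 425 = 4528
Selection 5: 4528 + 425 = 4953
Selection 6: 4953 + 425 = 5378
Selection 7: 5378 + 425 = 5803 → 5803 − 5401 = 402
Selection 8: 402 + 425 = 827
Selection 9: 827 + 425 = 1252
Selection 10: 1252 + 425 = 1677
Selection 11: 1677 + 425 = 2102
Selection 12: 2102 + 425 = 2527
Selection 13: 2527 + 425 = 2952

3253, 3678, 4103, 4528, 4953, 5378, 402, 827, 1252, 1677, 2102, 2527, 2952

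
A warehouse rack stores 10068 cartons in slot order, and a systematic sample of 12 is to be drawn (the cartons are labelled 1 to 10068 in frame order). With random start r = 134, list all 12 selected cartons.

134, 973, 1812, 2651, 3490, 4329, 5168, 6007, 6846, 7685, 8524, 9363

k = N/n = 10068/12 = 839
carton 1: 134
carton 2: 134 + 839 = 973
carton 3: 973 + 839 = 1812
carton 4: 1812 + 839 = 2651
carton 5: 2651 + 839 = 3490
carton 6: 3490 + 839 = 4329
carton 7: 4329 + 839 = 5168
carton 8: 5168 + 839 = 6007
carton 9: 6007 + 839 = 6846
carton 10: 6846 + 839 = 7685
carton 11: 7685 + 839 = 8524
carton 12: 8524 + 839 = 9363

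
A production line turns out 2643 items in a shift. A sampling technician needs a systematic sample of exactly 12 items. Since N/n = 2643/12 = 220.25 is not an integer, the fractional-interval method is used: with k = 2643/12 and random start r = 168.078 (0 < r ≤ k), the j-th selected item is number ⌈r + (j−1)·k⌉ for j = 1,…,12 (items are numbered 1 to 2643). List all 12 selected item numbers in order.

j=1: r + 0k = 168.078 → ⌈·⌉ = 169
j=2: r + 1k = 388.328 → ⌈·⌉ = 389
j=3: r + 2k = 608.578 → ⌈·⌉ = 609
j=4: r + 3k = 828.828 → ⌈·⌉ = 829
j=5: r + 4k = 1049.078 → ⌈·⌉ = 1050
j=6: r + 5k = 1269.328 → ⌈·⌉ = 1270
j=7: r + 6k = 1489.578 → ⌈·⌉ = 1490
j=8: r + 7k = 1709.828 → ⌈·⌉ = 1710
j=9: r + 8k = 1930.078 → ⌈·⌉ = 1931
j=10: r + 9k = 2150.328 → ⌈·⌉ = 2151
j=11: r + 10k = 2370.578 → ⌈·⌉ = 2371
j=12: r + 11k = 2590.828 → ⌈·⌉ = 2591

169, 389, 609, 829, 1050, 1270, 1490, 1710, 1931, 2151, 2371, 2591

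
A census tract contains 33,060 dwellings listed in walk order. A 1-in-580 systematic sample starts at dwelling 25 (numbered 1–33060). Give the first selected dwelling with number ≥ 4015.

4085

k = 580
Steps past start: ⌈(4015 − 25)/580⌉ = ⌈3990/580⌉ = 7
Selected dwelling: 25 + 7×580 = 4085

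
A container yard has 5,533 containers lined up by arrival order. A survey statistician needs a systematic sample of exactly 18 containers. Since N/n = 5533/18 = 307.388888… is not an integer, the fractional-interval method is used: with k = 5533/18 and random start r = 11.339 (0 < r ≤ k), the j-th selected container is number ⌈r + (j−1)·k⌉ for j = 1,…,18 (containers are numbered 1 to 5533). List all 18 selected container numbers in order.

j=1: r + 0k = 11.339 → ⌈·⌉ = 12
j=2: r + 1k = 318.727888… → ⌈·⌉ = 319
j=3: r + 2k = 626.116777… → ⌈·⌉ = 627
j=4: r + 3k = 933.505666… → ⌈·⌉ = 934
j=5: r + 4k = 1240.894555… → ⌈·⌉ = 1241
j=6: r + 5k = 1548.283444… → ⌈·⌉ = 1549
j=7: r + 6k = 1855.672333… → ⌈·⌉ = 1856
j=8: r + 7k = 2163.061222… → ⌈·⌉ = 2164
j=9: r + 8k = 2470.450111… → ⌈·⌉ = 2471
j=10: r + 9k = 2777.839 → ⌈·⌉ = 2778
j=11: r + 10k = 3085.227888… → ⌈·⌉ = 3086
j=12: r + 11k = 3392.616777… → ⌈·⌉ = 3393
j=13: r + 12k = 3700.005666… → ⌈·⌉ = 3701
j=14: r + 13k = 4007.394555… → ⌈·⌉ = 4008
j=15: r + 14k = 4314.783444… → ⌈·⌉ = 4315
j=16: r + 15k = 4622.172333… → ⌈·⌉ = 4623
j=17: r + 16k = 4929.561222… → ⌈·⌉ = 4930
j=18: r + 17k = 5236.950111… → ⌈·⌉ = 5237

12, 319, 627, 934, 1241, 1549, 1856, 2164, 2471, 2778, 3086, 3393, 3701, 4008, 4315, 4623, 4930, 5237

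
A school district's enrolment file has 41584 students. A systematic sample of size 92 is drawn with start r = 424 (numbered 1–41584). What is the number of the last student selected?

k = 41584/92 = 452
92nd selection = r + (92−1)·k = 424 + 91×452 = 424 + 41132 = 41556

41556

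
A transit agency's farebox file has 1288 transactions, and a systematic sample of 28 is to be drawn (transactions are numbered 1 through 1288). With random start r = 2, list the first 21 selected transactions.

2, 48, 94, 140, 186, 232, 278, 324, 370, 416, 462, 508, 554, 600, 646, 692, 738, 784, 830, 876, 922

k = N/n = 1288/28 = 46
transaction 1: 2
transaction 2: 2 + 46 = 48
transaction 3: 48 + 46 = 94
transaction 4: 94 + 46 = 140
transaction 5: 140 + 46 = 186
transaction 6: 186 + 46 = 232
transaction 7: 232 + 46 = 278
transaction 8: 278 + 46 = 324
transaction 9: 324 + 46 = 370
transaction 10: 370 + 46 = 416
transaction 11: 416 + 46 = 462
transaction 12: 462 + 46 = 508
transaction 13: 508 + 46 = 554
transaction 14: 554 + 46 = 600
transaction 15: 600 + 46 = 646
transaction 16: 646 + 46 = 692
transaction 17: 692 + 46 = 738
transaction 18: 738 + 46 = 784
transaction 19: 784 + 46 = 830
transaction 20: 830 + 46 = 876
transaction 21: 876 + 46 = 922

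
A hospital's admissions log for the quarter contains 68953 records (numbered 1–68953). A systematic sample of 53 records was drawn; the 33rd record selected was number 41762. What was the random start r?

130

k = 68953/53 = 1301
r = 41762 − (33−1)×1301 = 41762 − 41632 = 130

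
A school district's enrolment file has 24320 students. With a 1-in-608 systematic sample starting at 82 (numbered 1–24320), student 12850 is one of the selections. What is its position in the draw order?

k = 608
position = (12850 − 82)/608 + 1 = 12768/608 + 1 = 21 + 1 = 22

22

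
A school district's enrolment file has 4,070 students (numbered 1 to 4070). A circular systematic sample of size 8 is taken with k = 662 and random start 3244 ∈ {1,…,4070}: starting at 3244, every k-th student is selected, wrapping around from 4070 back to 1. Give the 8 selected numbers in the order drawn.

3244, 3906, 498, 1160, 1822, 2484, 3146, 3808

Selection 1: 3244
Selection 2: 3244 + 662 = 3906
Selection 3: 3906 + 662 = 4568 → 4568 − 4070 = 498
Selection 4: 498 + 662 = 1160
Selection 5: 1160 + 662 = 1822
Selection 6: 1822 + 662 = 2484
Selection 7: 2484 + 662 = 3146
Selection 8: 3146 + 662 = 3808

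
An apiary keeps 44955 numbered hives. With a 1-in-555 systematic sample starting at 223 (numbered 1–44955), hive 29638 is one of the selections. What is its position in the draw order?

k = 555
position = (29638 − 223)/555 + 1 = 29415/555 + 1 = 53 + 1 = 54

54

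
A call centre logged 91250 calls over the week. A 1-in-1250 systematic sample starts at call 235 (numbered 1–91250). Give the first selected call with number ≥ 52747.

k = 1250
Steps past start: ⌈(52747 − 235)/1250⌉ = ⌈52512/1250⌉ = 43
Selected call: 235 + 43×1250 = 53985

53985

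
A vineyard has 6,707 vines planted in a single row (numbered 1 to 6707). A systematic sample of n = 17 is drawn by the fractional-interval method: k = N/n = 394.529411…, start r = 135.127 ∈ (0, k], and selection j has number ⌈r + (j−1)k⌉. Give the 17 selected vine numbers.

j=1: r + 0k = 135.127 → ⌈·⌉ = 136
j=2: r + 1k = 529.656411… → ⌈·⌉ = 530
j=3: r + 2k = 924.185823… → ⌈·⌉ = 925
j=4: r + 3k = 1318.715235… → ⌈·⌉ = 1319
j=5: r + 4k = 1713.244647… → ⌈·⌉ = 1714
j=6: r + 5k = 2107.774058… → ⌈·⌉ = 2108
j=7: r + 6k = 2502.303470… → ⌈·⌉ = 2503
j=8: r + 7k = 2896.832882… → ⌈·⌉ = 2897
j=9: r + 8k = 3291.362294… → ⌈·⌉ = 3292
j=10: r + 9k = 3685.891705… → ⌈·⌉ = 3686
j=11: r + 10k = 4080.421117… → ⌈·⌉ = 4081
j=12: r + 11k = 4474.950529… → ⌈·⌉ = 4475
j=13: r + 12k = 4869.479941… → ⌈·⌉ = 4870
j=14: r + 13k = 5264.009352… → ⌈·⌉ = 5265
j=15: r + 14k = 5658.538764… → ⌈·⌉ = 5659
j=16: r + 15k = 6053.068176… → ⌈·⌉ = 6054
j=17: r + 16k = 6447.597588… → ⌈·⌉ = 6448

136, 530, 925, 1319, 1714, 2108, 2503, 2897, 3292, 3686, 4081, 4475, 4870, 5265, 5659, 6054, 6448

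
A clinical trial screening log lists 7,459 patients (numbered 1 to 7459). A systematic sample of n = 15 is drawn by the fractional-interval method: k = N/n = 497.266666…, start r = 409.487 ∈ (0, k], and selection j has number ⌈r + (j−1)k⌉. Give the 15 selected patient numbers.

j=1: r + 0k = 409.487 → ⌈·⌉ = 410
j=2: r + 1k = 906.753666… → ⌈·⌉ = 907
j=3: r + 2k = 1404.020333… → ⌈·⌉ = 1405
j=4: r + 3k = 1901.287 → ⌈·⌉ = 1902
j=5: r + 4k = 2398.553666… → ⌈·⌉ = 2399
j=6: r + 5k = 2895.820333… → ⌈·⌉ = 2896
j=7: r + 6k = 3393.087 → ⌈·⌉ = 3394
j=8: r + 7k = 3890.353666… → ⌈·⌉ = 3891
j=9: r + 8k = 4387.620333… → ⌈·⌉ = 4388
j=10: r + 9k = 4884.887 → ⌈·⌉ = 4885
j=11: r + 10k = 5382.153666… → ⌈·⌉ = 5383
j=12: r + 11k = 5879.420333… → ⌈·⌉ = 5880
j=13: r + 12k = 6376.687 → ⌈·⌉ = 6377
j=14: r + 13k = 6873.953666… → ⌈·⌉ = 6874
j=15: r + 14k = 7371.220333… → ⌈·⌉ = 7372

410, 907, 1405, 1902, 2399, 2896, 3394, 3891, 4388, 4885, 5383, 5880, 6377, 6874, 7372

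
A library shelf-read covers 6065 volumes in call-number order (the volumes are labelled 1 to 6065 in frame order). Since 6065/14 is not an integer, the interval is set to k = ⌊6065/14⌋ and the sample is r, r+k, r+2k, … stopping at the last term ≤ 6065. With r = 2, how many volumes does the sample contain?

k = ⌊6065/14⌋ = 433
Achieved size = ⌊(6065 − 2)/433⌋ + 1 = ⌊6063/433⌋ + 1 = 14 + 1 = 15
(last selection: 2 + 14×433 = 6064 ≤ 6065; next would be 6497 > 6065)

15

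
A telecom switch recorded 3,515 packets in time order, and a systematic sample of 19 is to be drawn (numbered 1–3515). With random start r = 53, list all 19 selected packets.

53, 238, 423, 608, 793, 978, 1163, 1348, 1533, 1718, 1903, 2088, 2273, 2458, 2643, 2828, 3013, 3198, 3383

k = N/n = 3515/19 = 185
packet 1: 53
packet 2: 53 + 185 = 238
packet 3: 238 + 185 = 423
packet 4: 423 + 185 = 608
packet 5: 608 + 185 = 793
packet 6: 793 + 185 = 978
packet 7: 978 + 185 = 1163
packet 8: 1163 + 185 = 1348
packet 9: 1348 + 185 = 1533
packet 10: 1533 + 185 = 1718
packet 11: 1718 + 185 = 1903
packet 12: 1903 + 185 = 2088
packet 13: 2088 + 185 = 2273
packet 14: 2273 + 185 = 2458
packet 15: 2458 + 185 = 2643
packet 16: 2643 + 185 = 2828
packet 17: 2828 + 185 = 3013
packet 18: 3013 + 185 = 3198
packet 19: 3198 + 185 = 3383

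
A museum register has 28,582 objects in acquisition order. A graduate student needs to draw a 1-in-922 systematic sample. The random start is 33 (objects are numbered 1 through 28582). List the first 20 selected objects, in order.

object 1: 33
object 2: 33 + 922 = 955
object 3: 955 + 922 = 1877
object 4: 1877 + 922 = 2799
object 5: 2799 + 922 = 3721
object 6: 3721 + 922 = 4643
object 7: 4643 + 922 = 5565
object 8: 5565 + 922 = 6487
object 9: 6487 + 922 = 7409
object 10: 7409 + 922 = 8331
object 11: 8331 + 922 = 9253
object 12: 9253 + 922 = 10175
object 13: 10175 + 922 = 11097
object 14: 11097 + 922 = 12019
object 15: 12019 + 922 = 12941
object 16: 12941 + 922 = 13863
object 17: 13863 + 922 = 14785
object 18: 14785 + 922 = 15707
object 19: 15707 + 922 = 16629
object 20: 16629 + 922 = 17551

33, 955, 1877, 2799, 3721, 4643, 5565, 6487, 7409, 8331, 9253, 10175, 11097, 12019, 12941, 13863, 14785, 15707, 16629, 17551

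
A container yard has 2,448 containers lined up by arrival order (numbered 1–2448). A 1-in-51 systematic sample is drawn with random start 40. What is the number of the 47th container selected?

2386

k = 51
47th selection = r + (47−1)·k = 40 + 46×51 = 40 + 2346 = 2386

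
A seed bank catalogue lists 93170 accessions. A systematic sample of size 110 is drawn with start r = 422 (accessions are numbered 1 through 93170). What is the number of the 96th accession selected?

k = 93170/110 = 847
96th selection = r + (96−1)·k = 422 + 95×847 = 422 + 80465 = 80887

80887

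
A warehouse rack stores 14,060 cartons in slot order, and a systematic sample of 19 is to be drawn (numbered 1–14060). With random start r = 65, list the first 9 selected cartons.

65, 805, 1545, 2285, 3025, 3765, 4505, 5245, 5985

k = N/n = 14060/19 = 740
carton 1: 65
carton 2: 65 + 740 = 805
carton 3: 805 + 740 = 1545
carton 4: 1545 + 740 = 2285
carton 5: 2285 + 740 = 3025
carton 6: 3025 + 740 = 3765
carton 7: 3765 + 740 = 4505
carton 8: 4505 + 740 = 5245
carton 9: 5245 + 740 = 5985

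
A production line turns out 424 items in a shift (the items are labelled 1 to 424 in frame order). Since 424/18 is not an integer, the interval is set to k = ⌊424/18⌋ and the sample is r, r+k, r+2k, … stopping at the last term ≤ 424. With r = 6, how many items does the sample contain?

k = ⌊424/18⌋ = 23
Achieved size = ⌊(424 − 6)/23⌋ + 1 = ⌊418/23⌋ + 1 = 18 + 1 = 19
(last selection: 6 + 18×23 = 420 ≤ 424; next would be 443 > 424)

19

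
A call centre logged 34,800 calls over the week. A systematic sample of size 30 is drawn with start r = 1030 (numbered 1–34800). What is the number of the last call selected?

k = 34800/30 = 1160
30th selection = r + (30−1)·k = 1030 + 29×1160 = 1030 + 33640 = 34670

34670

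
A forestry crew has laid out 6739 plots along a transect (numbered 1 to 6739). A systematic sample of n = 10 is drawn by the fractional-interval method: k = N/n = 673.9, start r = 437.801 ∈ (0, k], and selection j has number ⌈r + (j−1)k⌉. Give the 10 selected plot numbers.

438, 1112, 1786, 2460, 3134, 3808, 4482, 5156, 5830, 6503

j=1: r + 0k = 437.801 → ⌈·⌉ = 438
j=2: r + 1k = 1111.701 → ⌈·⌉ = 1112
j=3: r + 2k = 1785.601 → ⌈·⌉ = 1786
j=4: r + 3k = 2459.501 → ⌈·⌉ = 2460
j=5: r + 4k = 3133.401 → ⌈·⌉ = 3134
j=6: r + 5k = 3807.301 → ⌈·⌉ = 3808
j=7: r + 6k = 4481.201 → ⌈·⌉ = 4482
j=8: r + 7k = 5155.101 → ⌈·⌉ = 5156
j=9: r + 8k = 5829.001 → ⌈·⌉ = 5830
j=10: r + 9k = 6502.901 → ⌈·⌉ = 6503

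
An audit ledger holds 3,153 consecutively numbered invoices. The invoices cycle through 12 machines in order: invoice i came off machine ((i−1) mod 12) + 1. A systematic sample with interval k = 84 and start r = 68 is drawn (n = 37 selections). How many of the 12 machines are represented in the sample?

Consecutive selections differ by k = 84, so their machine numbers differ by 84 mod 12 = 0.
gcd(84, 12) = 12, so the sample visits 12/12 = 1 distinct residues mod 12.
Start 68 is machine 8; the machines hit are 8.

1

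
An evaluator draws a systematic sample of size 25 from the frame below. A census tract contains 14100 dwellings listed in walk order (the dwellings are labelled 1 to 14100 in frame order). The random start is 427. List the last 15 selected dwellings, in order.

k = N/n = 14100/25 = 564
11th selection = 427 + 10×564 = 6067
12th: 6067 + 564 = 6631
13th: 6631 + 564 = 7195
14th: 7195 + 564 = 7759
15th: 7759 + 564 = 8323
16th: 8323 + 564 = 8887
17th: 8887 + 564 = 9451
18th: 9451 + 564 = 10015
19th: 10015 + 564 = 10579
20th: 10579 + 564 = 11143
21st: 11143 + 564 = 11707
22nd: 11707 + 564 = 12271
23rd: 12271 + 564 = 12835
24th: 12835 + 564 = 13399
25th: 13399 + 564 = 13963

6067, 6631, 7195, 7759, 8323, 8887, 9451, 10015, 10579, 11143, 11707, 12271, 12835, 13399, 13963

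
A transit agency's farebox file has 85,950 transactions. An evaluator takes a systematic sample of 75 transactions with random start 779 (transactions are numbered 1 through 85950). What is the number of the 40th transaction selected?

45473

k = 85950/75 = 1146
40th selection = r + (40−1)·k = 779 + 39×1146 = 779 + 44694 = 45473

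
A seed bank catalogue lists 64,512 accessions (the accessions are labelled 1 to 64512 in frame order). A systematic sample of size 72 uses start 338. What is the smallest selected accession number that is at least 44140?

44242

k = 64512/72 = 896
Steps past start: ⌈(44140 − 338)/896⌉ = ⌈43802/896⌉ = 49
Selected accession: 338 + 49×896 = 44242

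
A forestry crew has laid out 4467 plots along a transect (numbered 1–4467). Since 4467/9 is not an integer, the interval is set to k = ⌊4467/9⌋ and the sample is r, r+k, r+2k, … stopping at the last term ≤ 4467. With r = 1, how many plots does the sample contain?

k = ⌊4467/9⌋ = 496
Achieved size = ⌊(4467 − 1)/496⌋ + 1 = ⌊4466/496⌋ + 1 = 9 + 1 = 10
(last selection: 1 + 9×496 = 4465 ≤ 4467; next would be 4961 > 4467)

10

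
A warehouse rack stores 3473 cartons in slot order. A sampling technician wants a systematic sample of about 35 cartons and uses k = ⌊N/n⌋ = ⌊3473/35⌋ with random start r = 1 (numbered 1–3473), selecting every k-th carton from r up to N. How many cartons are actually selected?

36

k = ⌊3473/35⌋ = 99
Achieved size = ⌊(3473 − 1)/99⌋ + 1 = ⌊3472/99⌋ + 1 = 35 + 1 = 36
(last selection: 1 + 35×99 = 3466 ≤ 3473; next would be 3565 > 3473)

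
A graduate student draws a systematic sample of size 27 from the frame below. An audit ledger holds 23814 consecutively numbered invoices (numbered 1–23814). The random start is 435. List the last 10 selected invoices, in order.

15429, 16311, 17193, 18075, 18957, 19839, 20721, 21603, 22485, 23367

k = N/n = 23814/27 = 882
18th selection = 435 + 17×882 = 15429
19th: 15429 + 882 = 16311
20th: 16311 + 882 = 17193
21st: 17193 + 882 = 18075
22nd: 18075 + 882 = 18957
23rd: 18957 + 882 = 19839
24th: 19839 + 882 = 20721
25th: 20721 + 882 = 21603
26th: 21603 + 882 = 22485
27th: 22485 + 882 = 23367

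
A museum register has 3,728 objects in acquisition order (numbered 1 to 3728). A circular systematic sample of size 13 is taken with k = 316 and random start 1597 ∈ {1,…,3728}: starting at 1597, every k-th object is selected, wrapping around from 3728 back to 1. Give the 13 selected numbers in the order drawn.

1597, 1913, 2229, 2545, 2861, 3177, 3493, 81, 397, 713, 1029, 1345, 1661

Selection 1: 1597
Selection 2: 1597 + 316 = 1913
Selection 3: 1913 + 316 = 2229
Selection 4: 2229 + 316 = 2545
Selection 5: 2545 + 316 = 2861
Selection 6: 2861 + 316 = 3177
Selection 7: 3177 + 316 = 3493
Selection 8: 3493 + 316 = 3809 → 3809 − 3728 = 81
Selection 9: 81 + 316 = 397
Selection 10: 397 + 316 = 713
Selection 11: 713 + 316 = 1029
Selection 12: 1029 + 316 = 1345
Selection 13: 1345 + 316 = 1661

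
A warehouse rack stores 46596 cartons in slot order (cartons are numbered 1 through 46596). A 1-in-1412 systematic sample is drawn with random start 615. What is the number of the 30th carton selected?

41563

k = 1412
30th selection = r + (30−1)·k = 615 + 29×1412 = 615 + 40948 = 41563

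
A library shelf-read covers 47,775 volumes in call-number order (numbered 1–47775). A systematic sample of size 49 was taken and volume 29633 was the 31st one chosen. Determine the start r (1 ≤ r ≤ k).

383

k = 47775/49 = 975
r = 29633 − (31−1)×975 = 29633 − 29250 = 383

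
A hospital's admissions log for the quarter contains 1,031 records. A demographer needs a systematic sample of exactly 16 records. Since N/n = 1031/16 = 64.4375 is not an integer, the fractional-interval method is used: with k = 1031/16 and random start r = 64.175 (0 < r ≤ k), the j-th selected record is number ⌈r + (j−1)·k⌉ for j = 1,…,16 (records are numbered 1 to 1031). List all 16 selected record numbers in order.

j=1: r + 0k = 64.175 → ⌈·⌉ = 65
j=2: r + 1k = 128.6125 → ⌈·⌉ = 129
j=3: r + 2k = 193.05 → ⌈·⌉ = 194
j=4: r + 3k = 257.4875 → ⌈·⌉ = 258
j=5: r + 4k = 321.925 → ⌈·⌉ = 322
j=6: r + 5k = 386.3625 → ⌈·⌉ = 387
j=7: r + 6k = 450.8 → ⌈·⌉ = 451
j=8: r + 7k = 515.2375 → ⌈·⌉ = 516
j=9: r + 8k = 579.675 → ⌈·⌉ = 580
j=10: r + 9k = 644.1125 → ⌈·⌉ = 645
j=11: r + 10k = 708.55 → ⌈·⌉ = 709
j=12: r + 11k = 772.9875 → ⌈·⌉ = 773
j=13: r + 12k = 837.425 → ⌈·⌉ = 838
j=14: r + 13k = 901.8625 → ⌈·⌉ = 902
j=15: r + 14k = 966.3 → ⌈·⌉ = 967
j=16: r + 15k = 1030.7375 → ⌈·⌉ = 1031

65, 129, 194, 258, 322, 387, 451, 516, 580, 645, 709, 773, 838, 902, 967, 1031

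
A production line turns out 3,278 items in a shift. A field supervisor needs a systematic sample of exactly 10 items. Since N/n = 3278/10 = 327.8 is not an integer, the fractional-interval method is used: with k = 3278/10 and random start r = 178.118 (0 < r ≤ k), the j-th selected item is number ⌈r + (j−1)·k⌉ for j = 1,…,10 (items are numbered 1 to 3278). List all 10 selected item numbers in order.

179, 506, 834, 1162, 1490, 1818, 2145, 2473, 2801, 3129

j=1: r + 0k = 178.118 → ⌈·⌉ = 179
j=2: r + 1k = 505.918 → ⌈·⌉ = 506
j=3: r + 2k = 833.718 → ⌈·⌉ = 834
j=4: r + 3k = 1161.518 → ⌈·⌉ = 1162
j=5: r + 4k = 1489.318 → ⌈·⌉ = 1490
j=6: r + 5k = 1817.118 → ⌈·⌉ = 1818
j=7: r + 6k = 2144.918 → ⌈·⌉ = 2145
j=8: r + 7k = 2472.718 → ⌈·⌉ = 2473
j=9: r + 8k = 2800.518 → ⌈·⌉ = 2801
j=10: r + 9k = 3128.318 → ⌈·⌉ = 3129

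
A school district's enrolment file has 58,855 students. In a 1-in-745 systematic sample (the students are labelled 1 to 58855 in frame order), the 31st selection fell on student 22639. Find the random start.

k = 745
r = 22639 − (31−1)×745 = 22639 − 22350 = 289

289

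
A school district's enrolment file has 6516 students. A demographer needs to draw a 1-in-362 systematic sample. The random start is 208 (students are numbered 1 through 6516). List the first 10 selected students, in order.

student 1: 208
student 2: 208 + 362 = 570
student 3: 570 + 362 = 932
student 4: 932 + 362 = 1294
student 5: 1294 + 362 = 1656
student 6: 1656 + 362 = 2018
student 7: 2018 + 362 = 2380
student 8: 2380 + 362 = 2742
student 9: 2742 + 362 = 3104
student 10: 3104 + 362 = 3466

208, 570, 932, 1294, 1656, 2018, 2380, 2742, 3104, 3466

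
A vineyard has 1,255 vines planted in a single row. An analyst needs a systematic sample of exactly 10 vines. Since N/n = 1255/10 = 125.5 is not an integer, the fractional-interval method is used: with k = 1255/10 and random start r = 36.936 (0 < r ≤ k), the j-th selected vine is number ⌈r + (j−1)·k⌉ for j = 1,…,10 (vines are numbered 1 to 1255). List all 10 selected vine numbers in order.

37, 163, 288, 414, 539, 665, 790, 916, 1041, 1167

j=1: r + 0k = 36.936 → ⌈·⌉ = 37
j=2: r + 1k = 162.436 → ⌈·⌉ = 163
j=3: r + 2k = 287.936 → ⌈·⌉ = 288
j=4: r + 3k = 413.436 → ⌈·⌉ = 414
j=5: r + 4k = 538.936 → ⌈·⌉ = 539
j=6: r + 5k = 664.436 → ⌈·⌉ = 665
j=7: r + 6k = 789.936 → ⌈·⌉ = 790
j=8: r + 7k = 915.436 → ⌈·⌉ = 916
j=9: r + 8k = 1040.936 → ⌈·⌉ = 1041
j=10: r + 9k = 1166.436 → ⌈·⌉ = 1167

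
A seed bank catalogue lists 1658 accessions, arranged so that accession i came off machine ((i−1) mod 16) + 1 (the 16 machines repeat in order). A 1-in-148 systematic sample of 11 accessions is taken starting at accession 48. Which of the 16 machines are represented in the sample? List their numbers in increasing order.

Consecutive selections differ by k = 148, so their machine numbers differ by 148 mod 16 = 4.
gcd(148, 16) = 4, so the sample visits 16/4 = 4 distinct residues mod 16.
Start 48 is machine 16; the machines hit are 4, 8, 12, 16.

4, 8, 12, 16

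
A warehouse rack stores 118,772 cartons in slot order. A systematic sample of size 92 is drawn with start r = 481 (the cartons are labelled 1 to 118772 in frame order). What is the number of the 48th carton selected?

61158

k = 118772/92 = 1291
48th selection = r + (48−1)·k = 481 + 47×1291 = 481 + 60677 = 61158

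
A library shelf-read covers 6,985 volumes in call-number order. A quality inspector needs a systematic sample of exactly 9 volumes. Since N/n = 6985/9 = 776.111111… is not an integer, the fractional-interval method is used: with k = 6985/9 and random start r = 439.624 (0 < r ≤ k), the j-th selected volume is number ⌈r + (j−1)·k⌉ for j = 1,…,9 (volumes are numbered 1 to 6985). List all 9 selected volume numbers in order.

440, 1216, 1992, 2768, 3545, 4321, 5097, 5873, 6649

j=1: r + 0k = 439.624 → ⌈·⌉ = 440
j=2: r + 1k = 1215.735111… → ⌈·⌉ = 1216
j=3: r + 2k = 1991.846222… → ⌈·⌉ = 1992
j=4: r + 3k = 2767.957333… → ⌈·⌉ = 2768
j=5: r + 4k = 3544.068444… → ⌈·⌉ = 3545
j=6: r + 5k = 4320.179555… → ⌈·⌉ = 4321
j=7: r + 6k = 5096.290666… → ⌈·⌉ = 5097
j=8: r + 7k = 5872.401777… → ⌈·⌉ = 5873
j=9: r + 8k = 6648.512888… → ⌈·⌉ = 6649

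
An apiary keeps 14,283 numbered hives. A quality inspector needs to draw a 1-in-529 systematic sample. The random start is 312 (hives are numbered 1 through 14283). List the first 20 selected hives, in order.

312, 841, 1370, 1899, 2428, 2957, 3486, 4015, 4544, 5073, 5602, 6131, 6660, 7189, 7718, 8247, 8776, 9305, 9834, 10363

hive 1: 312
hive 2: 312 + 529 = 841
hive 3: 841 + 529 = 1370
hive 4: 1370 + 529 = 1899
hive 5: 1899 + 529 = 2428
hive 6: 2428 + 529 = 2957
hive 7: 2957 + 529 = 3486
hive 8: 3486 + 529 = 4015
hive 9: 4015 + 529 = 4544
hive 10: 4544 + 529 = 5073
hive 11: 5073 + 529 = 5602
hive 12: 5602 + 529 = 6131
hive 13: 6131 + 529 = 6660
hive 14: 6660 + 529 = 7189
hive 15: 7189 + 529 = 7718
hive 16: 7718 + 529 = 8247
hive 17: 8247 + 529 = 8776
hive 18: 8776 + 529 = 9305
hive 19: 9305 + 529 = 9834
hive 20: 9834 + 529 = 10363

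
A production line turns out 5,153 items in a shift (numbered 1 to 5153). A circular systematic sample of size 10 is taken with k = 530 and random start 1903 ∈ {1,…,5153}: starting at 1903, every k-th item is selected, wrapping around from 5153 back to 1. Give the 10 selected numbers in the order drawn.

1903, 2433, 2963, 3493, 4023, 4553, 5083, 460, 990, 1520

Selection 1: 1903
Selection 2: 1903 + 530 = 2433
Selection 3: 2433 + 530 = 2963
Selection 4: 2963 + 530 = 3493
Selection 5: 3493 + 530 = 4023
Selection 6: 4023 + 530 = 4553
Selection 7: 4553 + 530 = 5083
Selection 8: 5083 + 530 = 5613 → 5613 − 5153 = 460
Selection 9: 460 + 530 = 990
Selection 10: 990 + 530 = 1520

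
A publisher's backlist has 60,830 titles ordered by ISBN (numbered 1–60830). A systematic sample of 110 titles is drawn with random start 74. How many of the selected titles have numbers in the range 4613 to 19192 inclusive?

k = 60830/110 = 553
First selection ≥ 4613: 74 + ⌈(4613−74)/553⌉·553 = 74 + 9×553 = 5051
Last selection ≤ 19192: 74 + ⌊(19192−74)/553⌋·553 = 74 + 34×553 = 18876
Count = 34 − 9 + 1 = 26

26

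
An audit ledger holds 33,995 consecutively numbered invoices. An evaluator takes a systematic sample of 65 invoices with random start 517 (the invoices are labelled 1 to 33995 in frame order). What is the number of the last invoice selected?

k = 33995/65 = 523
65th selection = r + (65−1)·k = 517 + 64×523 = 517 + 33472 = 33989

33989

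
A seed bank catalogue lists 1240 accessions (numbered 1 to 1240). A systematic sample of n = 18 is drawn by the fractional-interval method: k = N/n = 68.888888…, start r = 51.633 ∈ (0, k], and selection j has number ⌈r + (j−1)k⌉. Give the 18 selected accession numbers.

52, 121, 190, 259, 328, 397, 465, 534, 603, 672, 741, 810, 879, 948, 1017, 1085, 1154, 1223

j=1: r + 0k = 51.633 → ⌈·⌉ = 52
j=2: r + 1k = 120.521888… → ⌈·⌉ = 121
j=3: r + 2k = 189.410777… → ⌈·⌉ = 190
j=4: r + 3k = 258.299666… → ⌈·⌉ = 259
j=5: r + 4k = 327.188555… → ⌈·⌉ = 328
j=6: r + 5k = 396.077444… → ⌈·⌉ = 397
j=7: r + 6k = 464.966333… → ⌈·⌉ = 465
j=8: r + 7k = 533.855222… → ⌈·⌉ = 534
j=9: r + 8k = 602.744111… → ⌈·⌉ = 603
j=10: r + 9k = 671.633 → ⌈·⌉ = 672
j=11: r + 10k = 740.521888… → ⌈·⌉ = 741
j=12: r + 11k = 809.410777… → ⌈·⌉ = 810
j=13: r + 12k = 878.299666… → ⌈·⌉ = 879
j=14: r + 13k = 947.188555… → ⌈·⌉ = 948
j=15: r + 14k = 1016.077444… → ⌈·⌉ = 1017
j=16: r + 15k = 1084.966333… → ⌈·⌉ = 1085
j=17: r + 16k = 1153.855222… → ⌈·⌉ = 1154
j=18: r + 17k = 1222.744111… → ⌈·⌉ = 1223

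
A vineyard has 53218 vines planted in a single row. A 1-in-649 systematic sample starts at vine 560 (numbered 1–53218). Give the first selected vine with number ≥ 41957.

k = 649
Steps past start: ⌈(41957 − 560)/649⌉ = ⌈41397/649⌉ = 64
Selected vine: 560 + 64×649 = 42096

42096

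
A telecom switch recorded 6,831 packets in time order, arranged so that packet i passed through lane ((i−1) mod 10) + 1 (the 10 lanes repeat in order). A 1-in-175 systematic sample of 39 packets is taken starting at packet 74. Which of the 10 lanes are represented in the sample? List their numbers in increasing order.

4, 9

Consecutive selections differ by k = 175, so their lane numbers differ by 175 mod 10 = 5.
gcd(175, 10) = 5, so the sample visits 10/5 = 2 distinct residues mod 10.
Start 74 is lane 4; the lanes hit are 4, 9.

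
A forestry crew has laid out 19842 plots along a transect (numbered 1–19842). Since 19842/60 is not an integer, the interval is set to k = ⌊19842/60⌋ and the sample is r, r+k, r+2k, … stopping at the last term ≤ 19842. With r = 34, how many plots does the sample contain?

61

k = ⌊19842/60⌋ = 330
Achieved size = ⌊(19842 − 34)/330⌋ + 1 = ⌊19808/330⌋ + 1 = 60 + 1 = 61
(last selection: 34 + 60×330 = 19834 ≤ 19842; next would be 20164 > 19842)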